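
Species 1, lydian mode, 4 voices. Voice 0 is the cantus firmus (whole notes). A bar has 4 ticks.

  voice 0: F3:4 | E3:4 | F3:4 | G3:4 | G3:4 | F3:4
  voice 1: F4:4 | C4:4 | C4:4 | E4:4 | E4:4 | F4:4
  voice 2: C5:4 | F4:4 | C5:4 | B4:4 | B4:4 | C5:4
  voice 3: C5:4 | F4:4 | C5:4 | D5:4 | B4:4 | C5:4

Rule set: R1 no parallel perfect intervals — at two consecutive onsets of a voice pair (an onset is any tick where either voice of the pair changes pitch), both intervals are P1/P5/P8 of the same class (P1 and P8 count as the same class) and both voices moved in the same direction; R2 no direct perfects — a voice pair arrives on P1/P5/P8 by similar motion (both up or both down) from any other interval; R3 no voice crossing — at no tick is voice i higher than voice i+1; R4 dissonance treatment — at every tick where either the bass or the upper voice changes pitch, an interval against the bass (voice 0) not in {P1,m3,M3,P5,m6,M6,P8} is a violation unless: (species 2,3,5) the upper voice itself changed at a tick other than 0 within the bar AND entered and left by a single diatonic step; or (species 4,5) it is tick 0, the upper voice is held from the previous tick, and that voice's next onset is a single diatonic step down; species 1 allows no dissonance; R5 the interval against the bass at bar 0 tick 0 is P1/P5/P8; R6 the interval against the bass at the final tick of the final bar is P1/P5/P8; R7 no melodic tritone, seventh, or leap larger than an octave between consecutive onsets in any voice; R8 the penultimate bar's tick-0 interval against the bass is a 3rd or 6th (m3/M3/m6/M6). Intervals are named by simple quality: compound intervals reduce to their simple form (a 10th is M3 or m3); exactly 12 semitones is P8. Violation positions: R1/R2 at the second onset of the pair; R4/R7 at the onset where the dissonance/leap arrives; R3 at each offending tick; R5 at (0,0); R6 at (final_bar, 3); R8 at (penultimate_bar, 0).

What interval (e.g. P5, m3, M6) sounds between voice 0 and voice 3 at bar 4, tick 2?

M3

voice 0=G3 voice 3=B4 -> M3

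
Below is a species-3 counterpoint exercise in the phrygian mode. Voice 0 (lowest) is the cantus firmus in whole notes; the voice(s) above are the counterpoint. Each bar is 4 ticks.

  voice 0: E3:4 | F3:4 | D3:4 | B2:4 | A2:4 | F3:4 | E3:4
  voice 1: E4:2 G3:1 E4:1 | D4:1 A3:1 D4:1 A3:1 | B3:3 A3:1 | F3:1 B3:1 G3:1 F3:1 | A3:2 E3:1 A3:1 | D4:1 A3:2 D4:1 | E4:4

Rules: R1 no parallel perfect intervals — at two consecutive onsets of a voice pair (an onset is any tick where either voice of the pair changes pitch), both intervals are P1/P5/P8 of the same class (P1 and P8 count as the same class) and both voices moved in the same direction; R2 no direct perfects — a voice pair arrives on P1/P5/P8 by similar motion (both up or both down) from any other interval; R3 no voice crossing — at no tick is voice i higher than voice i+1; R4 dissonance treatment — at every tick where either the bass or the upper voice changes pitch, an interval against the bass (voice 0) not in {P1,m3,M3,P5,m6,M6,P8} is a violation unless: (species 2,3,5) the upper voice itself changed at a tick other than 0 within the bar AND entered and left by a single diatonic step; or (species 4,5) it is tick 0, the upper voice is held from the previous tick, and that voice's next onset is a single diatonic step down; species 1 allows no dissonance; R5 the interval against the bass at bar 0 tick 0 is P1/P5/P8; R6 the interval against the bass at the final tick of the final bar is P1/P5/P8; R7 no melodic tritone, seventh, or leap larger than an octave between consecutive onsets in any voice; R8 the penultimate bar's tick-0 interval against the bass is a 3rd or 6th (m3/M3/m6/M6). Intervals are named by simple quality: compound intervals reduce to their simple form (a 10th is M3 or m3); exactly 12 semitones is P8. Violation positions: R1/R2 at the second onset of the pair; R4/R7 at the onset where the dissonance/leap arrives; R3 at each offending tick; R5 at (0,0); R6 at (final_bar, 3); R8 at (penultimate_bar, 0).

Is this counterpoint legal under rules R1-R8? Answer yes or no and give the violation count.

bar 0: v0=E3 v1=E4 (P8)
bar 1: v0=F3 v1=D4 (M6)
bar 2: v0=D3 v1=B3 (M6)
bar 3: v0=B2 v1=F3 (TT)
bar 4: v0=A2 v1=A3 (P8)
bar 5: v0=F3 v1=D4 (M6)
bar 6: v0=E3 v1=E4 (P8)
  R4 @ bar3.0: B2/F3 TT untreated
  R7 @ bar3.1: F3->B3 leap 6st
  R4 @ bar3.3: B2/F3 TT untreated

No (3 violations)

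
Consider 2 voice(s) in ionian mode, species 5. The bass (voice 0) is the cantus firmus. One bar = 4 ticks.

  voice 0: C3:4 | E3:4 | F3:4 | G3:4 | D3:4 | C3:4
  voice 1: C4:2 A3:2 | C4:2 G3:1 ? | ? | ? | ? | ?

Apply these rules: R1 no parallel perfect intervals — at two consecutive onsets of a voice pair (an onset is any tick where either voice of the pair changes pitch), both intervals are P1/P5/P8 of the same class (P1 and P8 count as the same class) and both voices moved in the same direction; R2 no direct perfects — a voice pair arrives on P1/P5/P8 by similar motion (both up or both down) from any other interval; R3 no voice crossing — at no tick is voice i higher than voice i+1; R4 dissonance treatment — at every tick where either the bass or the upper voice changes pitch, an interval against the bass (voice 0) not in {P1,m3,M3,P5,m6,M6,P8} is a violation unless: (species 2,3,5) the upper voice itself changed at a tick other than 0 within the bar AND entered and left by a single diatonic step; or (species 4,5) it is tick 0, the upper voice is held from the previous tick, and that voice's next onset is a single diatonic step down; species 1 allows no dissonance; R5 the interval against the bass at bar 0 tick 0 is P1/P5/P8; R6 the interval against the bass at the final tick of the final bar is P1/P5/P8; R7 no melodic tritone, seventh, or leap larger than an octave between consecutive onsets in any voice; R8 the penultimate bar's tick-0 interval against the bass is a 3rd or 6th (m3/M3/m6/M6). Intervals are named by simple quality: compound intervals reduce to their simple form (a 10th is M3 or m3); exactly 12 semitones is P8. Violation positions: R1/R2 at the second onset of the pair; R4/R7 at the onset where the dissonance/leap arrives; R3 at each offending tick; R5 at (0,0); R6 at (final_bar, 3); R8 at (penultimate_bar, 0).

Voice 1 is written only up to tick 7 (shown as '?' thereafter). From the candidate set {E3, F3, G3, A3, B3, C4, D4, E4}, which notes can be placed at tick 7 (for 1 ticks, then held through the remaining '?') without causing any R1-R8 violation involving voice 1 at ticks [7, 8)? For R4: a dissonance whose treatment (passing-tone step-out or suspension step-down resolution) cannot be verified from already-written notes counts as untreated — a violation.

{B3, C4, E3, E4, G3}

E3: legal
F3: violates R4
G3: legal
A3: violates R4
B3: legal
C4: legal
D4: violates R4
E4: legal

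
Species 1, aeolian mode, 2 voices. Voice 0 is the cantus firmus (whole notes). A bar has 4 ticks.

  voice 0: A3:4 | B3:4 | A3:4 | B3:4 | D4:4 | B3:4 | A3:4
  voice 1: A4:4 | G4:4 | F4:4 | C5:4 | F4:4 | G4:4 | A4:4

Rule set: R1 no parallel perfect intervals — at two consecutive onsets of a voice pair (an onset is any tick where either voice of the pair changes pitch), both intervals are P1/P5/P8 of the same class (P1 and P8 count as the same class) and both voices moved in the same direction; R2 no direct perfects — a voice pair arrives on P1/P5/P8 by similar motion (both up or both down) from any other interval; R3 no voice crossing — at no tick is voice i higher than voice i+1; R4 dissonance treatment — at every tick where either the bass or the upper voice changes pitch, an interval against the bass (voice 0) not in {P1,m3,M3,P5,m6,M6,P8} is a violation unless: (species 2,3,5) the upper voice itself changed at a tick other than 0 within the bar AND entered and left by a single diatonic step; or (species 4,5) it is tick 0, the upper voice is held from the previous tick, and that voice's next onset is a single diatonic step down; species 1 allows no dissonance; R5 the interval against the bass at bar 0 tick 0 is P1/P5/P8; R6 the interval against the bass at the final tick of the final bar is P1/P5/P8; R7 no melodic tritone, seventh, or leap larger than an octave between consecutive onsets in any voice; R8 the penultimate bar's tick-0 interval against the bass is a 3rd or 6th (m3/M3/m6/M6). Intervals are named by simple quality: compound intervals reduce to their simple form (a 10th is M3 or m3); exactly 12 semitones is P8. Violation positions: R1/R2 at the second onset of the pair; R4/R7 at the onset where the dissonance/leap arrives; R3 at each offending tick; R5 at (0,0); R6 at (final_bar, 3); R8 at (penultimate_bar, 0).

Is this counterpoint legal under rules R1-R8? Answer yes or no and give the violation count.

bar 0: v0=A3 v1=A4 (P8)
bar 1: v0=B3 v1=G4 (m6)
bar 2: v0=A3 v1=F4 (m6)
bar 3: v0=B3 v1=C5 (m2)
bar 4: v0=D4 v1=F4 (m3)
bar 5: v0=B3 v1=G4 (m6)
bar 6: v0=A3 v1=A4 (P8)
  R4 @ bar3.0: B3/C5 m2 untreated

No (1 violations)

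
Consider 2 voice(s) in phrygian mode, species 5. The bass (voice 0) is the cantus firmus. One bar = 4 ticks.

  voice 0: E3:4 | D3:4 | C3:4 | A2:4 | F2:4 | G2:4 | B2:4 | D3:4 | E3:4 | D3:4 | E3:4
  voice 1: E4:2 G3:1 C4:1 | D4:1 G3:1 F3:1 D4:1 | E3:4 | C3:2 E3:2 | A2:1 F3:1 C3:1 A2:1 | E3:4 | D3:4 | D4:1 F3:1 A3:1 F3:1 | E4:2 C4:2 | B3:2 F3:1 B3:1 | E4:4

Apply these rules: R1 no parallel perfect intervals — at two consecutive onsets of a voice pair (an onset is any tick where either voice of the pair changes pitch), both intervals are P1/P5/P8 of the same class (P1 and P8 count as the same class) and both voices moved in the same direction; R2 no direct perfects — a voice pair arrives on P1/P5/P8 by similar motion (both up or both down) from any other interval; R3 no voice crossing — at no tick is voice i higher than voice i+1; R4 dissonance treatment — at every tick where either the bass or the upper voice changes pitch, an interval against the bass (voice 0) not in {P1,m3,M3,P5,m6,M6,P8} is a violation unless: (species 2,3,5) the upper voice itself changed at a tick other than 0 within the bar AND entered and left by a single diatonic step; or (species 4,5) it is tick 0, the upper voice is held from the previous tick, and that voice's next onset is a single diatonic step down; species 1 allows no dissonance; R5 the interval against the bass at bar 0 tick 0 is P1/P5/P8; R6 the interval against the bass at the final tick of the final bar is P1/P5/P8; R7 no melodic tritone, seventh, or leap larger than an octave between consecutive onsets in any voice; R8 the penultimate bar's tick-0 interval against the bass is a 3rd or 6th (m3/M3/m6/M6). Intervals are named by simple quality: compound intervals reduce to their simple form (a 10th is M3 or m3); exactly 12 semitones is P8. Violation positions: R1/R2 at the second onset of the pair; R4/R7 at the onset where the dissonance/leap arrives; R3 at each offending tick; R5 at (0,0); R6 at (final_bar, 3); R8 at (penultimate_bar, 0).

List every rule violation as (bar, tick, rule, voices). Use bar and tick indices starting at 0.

bar 0: v0=E3 v1=E4 downbeat P8
bar 1: v0=D3 v1=D4 downbeat P8
bar 2: v0=C3 v1=E3 downbeat M3
bar 3: v0=A2 v1=C3 downbeat m3
bar 4: v0=F2 v1=A2 downbeat M3
bar 5: v0=G2 v1=E3 downbeat M6
bar 6: v0=B2 v1=D3 downbeat m3
bar 7: v0=D3 v1=D4 downbeat P8
bar 8: v0=E3 v1=E4 downbeat P8
bar 9: v0=D3 v1=B3 downbeat M6
bar 10: v0=E3 v1=E4 downbeat P8
  -> R4 @ bar 1 tick 1 v(0, 1): D3/G3 P4 untreated
  -> R7 @ bar 2 tick 0 v(1,): D4->E3 leap 10st
  -> R2 @ bar 7 tick 0 v(0, 1): B2/D3 m3 -> D3/D4 P8 similar
  -> R2 @ bar 8 tick 0 v(0, 1): D3/F3 m3 -> E3/E4 P8 similar
  -> R7 @ bar 8 tick 0 v(1,): F3->E4 leap 11st
  -> R7 @ bar 9 tick 2 v(1,): B3->F3 leap 6st
  -> R7 @ bar 9 tick 3 v(1,): F3->B3 leap 6st
  -> R2 @ bar 10 tick 0 v(0, 1): D3/B3 M6 -> E3/E4 P8 similar

(1, 1, R4, (0, 1))
(2, 0, R7, (1,))
(7, 0, R2, (0, 1))
(8, 0, R2, (0, 1))
(8, 0, R7, (1,))
(9, 2, R7, (1,))
(9, 3, R7, (1,))
(10, 0, R2, (0, 1))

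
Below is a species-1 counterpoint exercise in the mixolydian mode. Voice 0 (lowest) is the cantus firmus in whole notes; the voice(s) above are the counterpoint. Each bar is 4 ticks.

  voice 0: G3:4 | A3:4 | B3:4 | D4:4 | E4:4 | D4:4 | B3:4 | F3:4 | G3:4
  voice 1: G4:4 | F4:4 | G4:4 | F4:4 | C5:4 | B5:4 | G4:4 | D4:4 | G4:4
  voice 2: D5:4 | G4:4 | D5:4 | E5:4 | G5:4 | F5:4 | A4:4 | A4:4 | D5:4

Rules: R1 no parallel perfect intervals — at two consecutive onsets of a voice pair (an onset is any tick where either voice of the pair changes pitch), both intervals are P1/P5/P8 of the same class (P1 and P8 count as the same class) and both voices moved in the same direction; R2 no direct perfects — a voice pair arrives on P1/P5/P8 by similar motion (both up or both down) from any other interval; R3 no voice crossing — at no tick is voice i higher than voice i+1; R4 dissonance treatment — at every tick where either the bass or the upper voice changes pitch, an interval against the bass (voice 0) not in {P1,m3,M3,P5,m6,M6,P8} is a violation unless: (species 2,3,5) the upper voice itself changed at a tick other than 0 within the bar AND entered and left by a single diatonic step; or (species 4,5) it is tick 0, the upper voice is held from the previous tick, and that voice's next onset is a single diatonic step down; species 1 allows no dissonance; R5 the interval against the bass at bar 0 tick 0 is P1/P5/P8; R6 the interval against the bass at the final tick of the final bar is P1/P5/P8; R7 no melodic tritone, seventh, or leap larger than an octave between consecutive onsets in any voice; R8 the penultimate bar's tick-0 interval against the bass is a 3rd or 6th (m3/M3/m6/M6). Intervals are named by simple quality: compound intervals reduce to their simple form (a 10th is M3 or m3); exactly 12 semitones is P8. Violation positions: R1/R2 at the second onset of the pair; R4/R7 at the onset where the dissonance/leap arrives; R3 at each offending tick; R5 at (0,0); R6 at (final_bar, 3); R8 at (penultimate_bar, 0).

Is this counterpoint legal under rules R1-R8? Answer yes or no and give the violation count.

No (15 violations)

bar 0: v0=G3 v1=G4 v2=D5 (P5)
bar 1: v0=A3 v1=F4 v2=G4 (m7)
bar 2: v0=B3 v1=G4 v2=D5 (m3)
bar 3: v0=D4 v1=F4 v2=E5 (M2)
bar 4: v0=E4 v1=C5 v2=G5 (m3)
bar 5: v0=D4 v1=B5 v2=F5 (m3)
bar 6: v0=B3 v1=G4 v2=A4 (m7)
bar 7: v0=F3 v1=D4 v2=A4 (M3)
bar 8: v0=G3 v1=G4 v2=D5 (P5)
  R4 @ bar1.0: A3/G4 m7 untreated
  R2 @ bar2.0: F4/G4 M2 -> G4/D5 P5 similar
  R4 @ bar3.0: D4/E5 M2 untreated
  R2 @ bar4.0: F4/E5 M7 -> C5/G5 P5 similar
  R3 @ bar5.0: B5 above F5
  R7 @ bar5.0: C5->B5 leap 11st
  R3 @ bar5.1: B5 above F5
  R3 @ bar5.2: B5 above F5
  R3 @ bar5.3: B5 above F5
  R4 @ bar6.0: B3/A4 m7 untreated
  R7 @ bar6.0: B5->G4 leap 16st
  R7 @ bar7.0: B3->F3 leap 6st
  R1 @ bar8.0: D4/A4 P5 -> G4/D5 P5 similar
  R2 @ bar8.0: F3/D4 M6 -> G3/G4 P8 similar
  R2 @ bar8.0: F3/A4 M3 -> G3/D5 P5 similar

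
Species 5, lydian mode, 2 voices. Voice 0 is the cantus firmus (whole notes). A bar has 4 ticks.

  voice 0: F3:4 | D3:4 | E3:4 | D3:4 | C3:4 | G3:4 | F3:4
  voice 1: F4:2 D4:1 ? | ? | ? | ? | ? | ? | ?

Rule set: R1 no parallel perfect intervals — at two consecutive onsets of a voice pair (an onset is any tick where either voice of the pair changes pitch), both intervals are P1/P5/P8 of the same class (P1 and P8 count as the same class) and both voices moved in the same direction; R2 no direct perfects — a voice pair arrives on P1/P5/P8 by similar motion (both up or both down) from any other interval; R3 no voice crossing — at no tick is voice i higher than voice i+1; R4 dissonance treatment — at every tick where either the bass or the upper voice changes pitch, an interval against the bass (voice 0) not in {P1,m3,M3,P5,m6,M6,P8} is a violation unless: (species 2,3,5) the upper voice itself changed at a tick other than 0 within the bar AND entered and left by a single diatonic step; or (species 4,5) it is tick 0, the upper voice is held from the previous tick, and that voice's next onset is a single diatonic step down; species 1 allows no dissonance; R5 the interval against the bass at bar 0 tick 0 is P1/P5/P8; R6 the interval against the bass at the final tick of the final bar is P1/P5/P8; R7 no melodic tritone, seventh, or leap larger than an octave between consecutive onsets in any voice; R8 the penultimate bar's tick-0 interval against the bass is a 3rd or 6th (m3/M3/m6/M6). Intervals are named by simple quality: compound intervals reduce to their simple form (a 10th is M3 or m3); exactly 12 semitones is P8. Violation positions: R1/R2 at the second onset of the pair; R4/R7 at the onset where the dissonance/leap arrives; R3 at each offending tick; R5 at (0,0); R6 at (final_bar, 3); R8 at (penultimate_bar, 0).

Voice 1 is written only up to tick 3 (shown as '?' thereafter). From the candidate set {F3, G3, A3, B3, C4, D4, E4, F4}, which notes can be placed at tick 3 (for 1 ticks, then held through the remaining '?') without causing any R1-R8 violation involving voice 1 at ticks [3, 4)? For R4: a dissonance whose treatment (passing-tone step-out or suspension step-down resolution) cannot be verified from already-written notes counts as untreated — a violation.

{A3, C4, D4, F3, F4}

F3: legal
G3: violates R4
A3: legal
B3: violates R4
C4: legal
D4: legal
E4: violates R4
F4: legal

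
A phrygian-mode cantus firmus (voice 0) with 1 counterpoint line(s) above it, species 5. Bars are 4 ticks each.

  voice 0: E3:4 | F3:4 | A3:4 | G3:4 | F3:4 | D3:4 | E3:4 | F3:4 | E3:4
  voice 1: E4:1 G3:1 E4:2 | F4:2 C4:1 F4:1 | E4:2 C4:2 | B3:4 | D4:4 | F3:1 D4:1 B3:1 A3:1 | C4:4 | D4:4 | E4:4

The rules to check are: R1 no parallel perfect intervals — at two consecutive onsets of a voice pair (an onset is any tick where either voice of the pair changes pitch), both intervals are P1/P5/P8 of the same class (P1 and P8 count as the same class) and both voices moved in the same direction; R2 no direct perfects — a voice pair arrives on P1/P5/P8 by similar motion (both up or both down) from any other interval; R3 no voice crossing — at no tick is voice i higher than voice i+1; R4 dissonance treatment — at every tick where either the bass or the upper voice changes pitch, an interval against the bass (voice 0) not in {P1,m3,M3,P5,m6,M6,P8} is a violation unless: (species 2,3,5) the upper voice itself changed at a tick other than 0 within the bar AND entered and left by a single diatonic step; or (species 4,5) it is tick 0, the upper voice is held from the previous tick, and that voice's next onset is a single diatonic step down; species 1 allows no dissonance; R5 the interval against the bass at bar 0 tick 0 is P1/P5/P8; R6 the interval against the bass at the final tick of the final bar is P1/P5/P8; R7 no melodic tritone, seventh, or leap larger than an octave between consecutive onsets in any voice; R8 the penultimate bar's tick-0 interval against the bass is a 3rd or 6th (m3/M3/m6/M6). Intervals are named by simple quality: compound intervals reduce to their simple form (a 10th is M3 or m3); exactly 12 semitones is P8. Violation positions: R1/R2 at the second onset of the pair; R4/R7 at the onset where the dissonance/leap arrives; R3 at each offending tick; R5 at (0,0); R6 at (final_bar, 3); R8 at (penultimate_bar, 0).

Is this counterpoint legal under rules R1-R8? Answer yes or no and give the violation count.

No (1 violations)

bar 0: v0=E3 v1=E4 (P8)
bar 1: v0=F3 v1=F4 (P8)
bar 2: v0=A3 v1=E4 (P5)
bar 3: v0=G3 v1=B3 (M3)
bar 4: v0=F3 v1=D4 (M6)
bar 5: v0=D3 v1=F3 (m3)
bar 6: v0=E3 v1=C4 (m6)
bar 7: v0=F3 v1=D4 (M6)
bar 8: v0=E3 v1=E4 (P8)
  R1 @ bar1.0: E3/E4 P8 -> F3/F4 P8 similar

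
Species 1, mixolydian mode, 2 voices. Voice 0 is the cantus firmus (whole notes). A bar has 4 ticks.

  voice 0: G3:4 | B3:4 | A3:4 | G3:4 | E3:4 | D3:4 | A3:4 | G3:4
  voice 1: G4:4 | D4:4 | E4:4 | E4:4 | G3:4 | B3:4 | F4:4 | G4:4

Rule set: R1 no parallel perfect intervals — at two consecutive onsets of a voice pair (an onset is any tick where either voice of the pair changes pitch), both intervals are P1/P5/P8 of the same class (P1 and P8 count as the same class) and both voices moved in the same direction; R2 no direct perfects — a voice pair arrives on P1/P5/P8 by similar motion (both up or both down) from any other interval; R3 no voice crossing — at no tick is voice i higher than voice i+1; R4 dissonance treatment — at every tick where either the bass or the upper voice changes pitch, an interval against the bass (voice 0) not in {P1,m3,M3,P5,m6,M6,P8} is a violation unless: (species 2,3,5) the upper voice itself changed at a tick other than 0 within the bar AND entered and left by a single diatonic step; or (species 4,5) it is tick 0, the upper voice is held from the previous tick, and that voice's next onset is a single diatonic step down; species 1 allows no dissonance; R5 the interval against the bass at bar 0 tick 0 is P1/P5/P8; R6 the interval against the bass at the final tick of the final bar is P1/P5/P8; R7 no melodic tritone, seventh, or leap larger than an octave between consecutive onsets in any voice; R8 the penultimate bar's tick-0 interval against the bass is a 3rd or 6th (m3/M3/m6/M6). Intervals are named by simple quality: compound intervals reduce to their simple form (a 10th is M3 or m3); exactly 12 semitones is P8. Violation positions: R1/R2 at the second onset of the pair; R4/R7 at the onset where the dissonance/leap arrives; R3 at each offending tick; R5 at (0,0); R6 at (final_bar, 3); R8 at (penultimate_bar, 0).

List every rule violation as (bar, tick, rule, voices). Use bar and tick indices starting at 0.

bar 0: v0=G3 v1=G4 downbeat P8
bar 1: v0=B3 v1=D4 downbeat m3
bar 2: v0=A3 v1=E4 downbeat P5
bar 3: v0=G3 v1=E4 downbeat M6
bar 4: v0=E3 v1=G3 downbeat m3
bar 5: v0=D3 v1=B3 downbeat M6
bar 6: v0=A3 v1=F4 downbeat m6
bar 7: v0=G3 v1=G4 downbeat P8
  -> R7 @ bar 6 tick 0 v(1,): B3->F4 leap 6st

(6, 0, R7, (1,))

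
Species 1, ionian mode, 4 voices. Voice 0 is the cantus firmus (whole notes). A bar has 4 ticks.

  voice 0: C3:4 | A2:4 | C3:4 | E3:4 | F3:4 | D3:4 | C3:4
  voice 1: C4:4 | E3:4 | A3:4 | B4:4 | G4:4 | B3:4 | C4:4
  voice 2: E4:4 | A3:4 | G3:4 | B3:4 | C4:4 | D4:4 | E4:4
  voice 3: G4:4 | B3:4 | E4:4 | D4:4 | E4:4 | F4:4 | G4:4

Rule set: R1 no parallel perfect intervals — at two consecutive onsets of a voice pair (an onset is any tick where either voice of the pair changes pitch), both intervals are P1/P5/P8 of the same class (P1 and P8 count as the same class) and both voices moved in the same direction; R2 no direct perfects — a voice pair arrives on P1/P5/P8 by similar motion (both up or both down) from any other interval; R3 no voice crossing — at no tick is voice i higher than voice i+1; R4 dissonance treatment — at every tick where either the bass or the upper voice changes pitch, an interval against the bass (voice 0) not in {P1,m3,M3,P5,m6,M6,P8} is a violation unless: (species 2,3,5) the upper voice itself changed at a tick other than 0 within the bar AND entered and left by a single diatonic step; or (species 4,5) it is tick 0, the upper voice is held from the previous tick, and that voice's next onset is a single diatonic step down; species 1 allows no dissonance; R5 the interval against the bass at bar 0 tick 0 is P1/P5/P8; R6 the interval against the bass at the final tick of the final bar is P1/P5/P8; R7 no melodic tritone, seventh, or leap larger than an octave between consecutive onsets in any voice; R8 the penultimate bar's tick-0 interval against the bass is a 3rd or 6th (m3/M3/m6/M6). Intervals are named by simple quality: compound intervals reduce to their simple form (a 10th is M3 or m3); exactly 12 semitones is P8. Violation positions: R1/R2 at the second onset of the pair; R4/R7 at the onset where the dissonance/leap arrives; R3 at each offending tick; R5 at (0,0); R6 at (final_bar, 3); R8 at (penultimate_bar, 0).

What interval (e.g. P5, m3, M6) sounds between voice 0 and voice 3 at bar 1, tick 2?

voice 0=A2 voice 3=B3 -> M2

M2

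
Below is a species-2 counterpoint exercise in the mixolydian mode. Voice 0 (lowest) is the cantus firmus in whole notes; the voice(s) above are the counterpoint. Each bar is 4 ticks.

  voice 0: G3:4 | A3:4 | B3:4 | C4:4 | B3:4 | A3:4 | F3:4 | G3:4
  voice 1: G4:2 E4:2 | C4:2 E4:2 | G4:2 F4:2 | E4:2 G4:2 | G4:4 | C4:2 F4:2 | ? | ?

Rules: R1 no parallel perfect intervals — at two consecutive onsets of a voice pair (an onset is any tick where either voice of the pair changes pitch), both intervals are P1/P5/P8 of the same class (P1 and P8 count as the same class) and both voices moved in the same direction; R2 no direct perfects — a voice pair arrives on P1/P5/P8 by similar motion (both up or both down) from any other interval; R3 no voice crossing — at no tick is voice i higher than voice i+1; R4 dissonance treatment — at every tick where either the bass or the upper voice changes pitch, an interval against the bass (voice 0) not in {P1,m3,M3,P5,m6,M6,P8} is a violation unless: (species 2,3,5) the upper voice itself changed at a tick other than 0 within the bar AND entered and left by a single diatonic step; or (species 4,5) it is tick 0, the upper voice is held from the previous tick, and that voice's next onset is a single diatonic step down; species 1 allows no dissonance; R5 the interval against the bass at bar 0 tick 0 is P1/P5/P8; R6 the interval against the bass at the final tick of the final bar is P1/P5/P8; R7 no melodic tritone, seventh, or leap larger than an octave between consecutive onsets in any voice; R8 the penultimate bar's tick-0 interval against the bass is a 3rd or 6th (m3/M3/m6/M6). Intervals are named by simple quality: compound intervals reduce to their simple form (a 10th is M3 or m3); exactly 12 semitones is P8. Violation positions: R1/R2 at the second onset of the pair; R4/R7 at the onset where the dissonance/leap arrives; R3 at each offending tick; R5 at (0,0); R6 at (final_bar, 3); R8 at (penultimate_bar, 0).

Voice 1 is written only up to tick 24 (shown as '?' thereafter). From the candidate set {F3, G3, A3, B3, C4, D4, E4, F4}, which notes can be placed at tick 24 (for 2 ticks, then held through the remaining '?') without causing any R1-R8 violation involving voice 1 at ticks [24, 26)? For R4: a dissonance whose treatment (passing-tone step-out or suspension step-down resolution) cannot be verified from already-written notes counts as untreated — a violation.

F3: violates R2,R8
G3: violates R4,R7,R8
A3: legal
B3: violates R4,R7,R8
C4: violates R2,R8
D4: legal
E4: violates R4,R8
F4: violates R8

{A3, D4}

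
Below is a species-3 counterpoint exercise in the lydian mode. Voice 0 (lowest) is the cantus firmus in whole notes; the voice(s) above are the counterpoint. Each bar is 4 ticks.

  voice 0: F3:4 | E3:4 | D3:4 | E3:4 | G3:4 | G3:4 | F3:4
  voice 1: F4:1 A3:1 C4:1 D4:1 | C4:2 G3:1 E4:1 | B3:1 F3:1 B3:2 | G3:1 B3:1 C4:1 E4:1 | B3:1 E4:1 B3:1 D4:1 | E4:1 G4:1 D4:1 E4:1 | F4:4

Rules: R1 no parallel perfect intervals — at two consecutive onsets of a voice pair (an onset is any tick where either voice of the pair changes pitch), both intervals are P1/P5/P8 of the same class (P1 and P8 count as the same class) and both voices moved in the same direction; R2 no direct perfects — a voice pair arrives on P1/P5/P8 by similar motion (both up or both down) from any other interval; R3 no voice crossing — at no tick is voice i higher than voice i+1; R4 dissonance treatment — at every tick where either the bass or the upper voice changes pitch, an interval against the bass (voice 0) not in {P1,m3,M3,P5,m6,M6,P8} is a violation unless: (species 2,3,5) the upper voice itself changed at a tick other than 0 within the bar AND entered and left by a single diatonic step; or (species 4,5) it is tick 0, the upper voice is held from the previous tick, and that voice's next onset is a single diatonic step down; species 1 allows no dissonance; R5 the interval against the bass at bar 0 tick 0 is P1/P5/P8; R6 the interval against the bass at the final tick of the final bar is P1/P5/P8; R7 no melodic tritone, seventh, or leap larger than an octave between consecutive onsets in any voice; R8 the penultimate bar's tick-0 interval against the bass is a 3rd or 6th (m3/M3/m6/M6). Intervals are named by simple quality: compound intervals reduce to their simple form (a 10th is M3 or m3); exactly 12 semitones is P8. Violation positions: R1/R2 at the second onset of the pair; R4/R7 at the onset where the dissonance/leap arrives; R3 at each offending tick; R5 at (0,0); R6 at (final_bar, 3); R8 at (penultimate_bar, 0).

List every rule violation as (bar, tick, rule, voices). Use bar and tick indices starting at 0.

bar 0: v0=F3 v1=F4 downbeat P8
bar 1: v0=E3 v1=C4 downbeat m6
bar 2: v0=D3 v1=B3 downbeat M6
bar 3: v0=E3 v1=G3 downbeat m3
bar 4: v0=G3 v1=B3 downbeat M3
bar 5: v0=G3 v1=E4 downbeat M6
bar 6: v0=F3 v1=F4 downbeat P8
  -> R7 @ bar 2 tick 1 v(1,): B3->F3 leap 6st
  -> R7 @ bar 2 tick 2 v(1,): F3->B3 leap 6st

(2, 1, R7, (1,))
(2, 2, R7, (1,))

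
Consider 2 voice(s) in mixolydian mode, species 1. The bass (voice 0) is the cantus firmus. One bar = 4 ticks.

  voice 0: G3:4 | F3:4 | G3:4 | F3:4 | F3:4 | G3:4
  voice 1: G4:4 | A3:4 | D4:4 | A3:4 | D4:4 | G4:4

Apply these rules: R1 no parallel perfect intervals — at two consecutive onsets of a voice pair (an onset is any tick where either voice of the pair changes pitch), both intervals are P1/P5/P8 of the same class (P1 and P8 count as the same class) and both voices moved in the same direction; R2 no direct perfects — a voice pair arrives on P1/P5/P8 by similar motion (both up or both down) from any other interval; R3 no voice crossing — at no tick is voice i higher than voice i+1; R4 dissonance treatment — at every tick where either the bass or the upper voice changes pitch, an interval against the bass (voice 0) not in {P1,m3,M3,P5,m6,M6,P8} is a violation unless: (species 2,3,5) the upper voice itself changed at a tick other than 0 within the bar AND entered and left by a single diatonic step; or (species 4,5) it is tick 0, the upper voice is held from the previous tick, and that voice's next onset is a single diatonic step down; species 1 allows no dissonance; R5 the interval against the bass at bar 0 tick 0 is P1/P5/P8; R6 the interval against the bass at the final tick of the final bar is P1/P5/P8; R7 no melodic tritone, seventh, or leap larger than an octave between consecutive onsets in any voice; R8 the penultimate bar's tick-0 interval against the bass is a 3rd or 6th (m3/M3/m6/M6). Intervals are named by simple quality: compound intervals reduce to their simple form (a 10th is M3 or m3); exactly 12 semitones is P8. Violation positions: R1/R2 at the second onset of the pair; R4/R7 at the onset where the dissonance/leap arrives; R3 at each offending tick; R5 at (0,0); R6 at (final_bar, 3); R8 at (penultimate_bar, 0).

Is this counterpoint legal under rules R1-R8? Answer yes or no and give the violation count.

No (3 violations)

bar 0: v0=G3 v1=G4 (P8)
bar 1: v0=F3 v1=A3 (M3)
bar 2: v0=G3 v1=D4 (P5)
bar 3: v0=F3 v1=A3 (M3)
bar 4: v0=F3 v1=D4 (M6)
bar 5: v0=G3 v1=G4 (P8)
  R7 @ bar1.0: G4->A3 leap 10st
  R2 @ bar2.0: F3/A3 M3 -> G3/D4 P5 similar
  R2 @ bar5.0: F3/D4 M6 -> G3/G4 P8 similar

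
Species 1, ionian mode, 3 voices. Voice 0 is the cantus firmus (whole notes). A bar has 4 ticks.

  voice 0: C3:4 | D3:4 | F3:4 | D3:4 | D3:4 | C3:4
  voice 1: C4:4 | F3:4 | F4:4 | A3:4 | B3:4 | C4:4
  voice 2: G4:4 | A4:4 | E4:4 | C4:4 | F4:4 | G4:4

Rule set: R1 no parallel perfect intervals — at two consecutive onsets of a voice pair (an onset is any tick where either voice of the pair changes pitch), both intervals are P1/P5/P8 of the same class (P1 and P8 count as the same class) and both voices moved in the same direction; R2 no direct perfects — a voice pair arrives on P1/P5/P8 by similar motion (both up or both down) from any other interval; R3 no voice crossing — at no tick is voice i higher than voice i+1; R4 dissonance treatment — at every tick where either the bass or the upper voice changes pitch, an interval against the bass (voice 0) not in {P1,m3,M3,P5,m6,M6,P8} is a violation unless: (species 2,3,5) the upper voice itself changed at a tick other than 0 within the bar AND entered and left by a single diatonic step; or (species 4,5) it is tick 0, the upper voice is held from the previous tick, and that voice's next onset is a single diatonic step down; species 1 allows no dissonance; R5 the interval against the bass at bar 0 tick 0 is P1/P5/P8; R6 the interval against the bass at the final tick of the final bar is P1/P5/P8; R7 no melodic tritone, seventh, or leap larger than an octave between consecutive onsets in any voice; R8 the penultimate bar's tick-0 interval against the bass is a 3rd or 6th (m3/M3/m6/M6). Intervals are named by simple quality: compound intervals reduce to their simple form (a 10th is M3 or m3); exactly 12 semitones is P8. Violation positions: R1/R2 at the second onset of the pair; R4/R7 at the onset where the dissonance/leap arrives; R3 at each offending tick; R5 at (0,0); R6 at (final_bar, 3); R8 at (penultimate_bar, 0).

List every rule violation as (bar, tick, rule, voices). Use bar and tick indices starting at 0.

bar 0: v0=C3 v1=C4 v2=G4 downbeat P5
bar 1: v0=D3 v1=F3 v2=A4 downbeat P5
bar 2: v0=F3 v1=F4 v2=E4 downbeat M7
bar 3: v0=D3 v1=A3 v2=C4 downbeat m7
bar 4: v0=D3 v1=B3 v2=F4 downbeat m3
bar 5: v0=C3 v1=C4 v2=G4 downbeat P5
  -> R1 @ bar 1 tick 0 v(0, 2): C3/G4 P5 -> D3/A4 P5 similar
  -> R2 @ bar 2 tick 0 v(0, 1): D3/F3 m3 -> F3/F4 P8 similar
  -> R3 @ bar 2 tick 0 v(1, 2): F4 above E4
  -> R4 @ bar 2 tick 0 v(0, 2): F3/E4 M7 untreated
  -> R3 @ bar 2 tick 1 v(1, 2): F4 above E4
  -> R3 @ bar 2 tick 2 v(1, 2): F4 above E4
  -> R3 @ bar 2 tick 3 v(1, 2): F4 above E4
  -> R2 @ bar 3 tick 0 v(0, 1): F3/F4 P8 -> D3/A3 P5 similar
  -> R4 @ bar 3 tick 0 v(0, 2): D3/C4 m7 untreated
  -> R2 @ bar 5 tick 0 v(1, 2): B3/F4 TT -> C4/G4 P5 similar

(1, 0, R1, (0, 2))
(2, 0, R2, (0, 1))
(2, 0, R3, (1, 2))
(2, 0, R4, (0, 2))
(2, 1, R3, (1, 2))
(2, 2, R3, (1, 2))
(2, 3, R3, (1, 2))
(3, 0, R2, (0, 1))
(3, 0, R4, (0, 2))
(5, 0, R2, (1, 2))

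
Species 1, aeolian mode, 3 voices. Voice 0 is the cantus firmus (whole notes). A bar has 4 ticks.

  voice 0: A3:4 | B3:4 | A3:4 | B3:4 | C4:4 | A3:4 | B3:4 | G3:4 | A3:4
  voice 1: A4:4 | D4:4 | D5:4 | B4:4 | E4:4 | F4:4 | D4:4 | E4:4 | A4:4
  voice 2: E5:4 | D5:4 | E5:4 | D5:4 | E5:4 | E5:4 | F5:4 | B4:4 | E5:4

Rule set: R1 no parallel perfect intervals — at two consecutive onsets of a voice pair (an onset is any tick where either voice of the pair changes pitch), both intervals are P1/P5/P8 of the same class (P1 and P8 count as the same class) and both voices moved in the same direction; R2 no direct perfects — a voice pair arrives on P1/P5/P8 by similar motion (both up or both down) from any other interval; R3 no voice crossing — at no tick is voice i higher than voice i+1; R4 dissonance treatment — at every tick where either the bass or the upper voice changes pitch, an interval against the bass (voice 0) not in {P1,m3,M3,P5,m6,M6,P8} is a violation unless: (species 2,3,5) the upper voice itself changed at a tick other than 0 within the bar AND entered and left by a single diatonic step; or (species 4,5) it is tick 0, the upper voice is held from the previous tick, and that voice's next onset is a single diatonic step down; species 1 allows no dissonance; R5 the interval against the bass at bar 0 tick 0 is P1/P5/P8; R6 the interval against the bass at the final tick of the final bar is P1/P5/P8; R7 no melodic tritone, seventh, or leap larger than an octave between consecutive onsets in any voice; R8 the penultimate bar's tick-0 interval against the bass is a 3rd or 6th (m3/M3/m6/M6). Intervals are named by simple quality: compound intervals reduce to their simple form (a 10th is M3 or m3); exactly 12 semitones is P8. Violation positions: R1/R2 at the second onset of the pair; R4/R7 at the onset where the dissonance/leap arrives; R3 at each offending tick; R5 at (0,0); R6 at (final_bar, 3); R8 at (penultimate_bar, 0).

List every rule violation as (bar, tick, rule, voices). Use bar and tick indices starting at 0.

(1, 0, R2, (1, 2))
(2, 0, R4, (0, 1))
(6, 0, R4, (0, 2))
(7, 0, R7, (2,))
(8, 0, R1, (1, 2))
(8, 0, R2, (0, 1))
(8, 0, R2, (0, 2))

bar 0: v0=A3 v1=A4 v2=E5 downbeat P5
bar 1: v0=B3 v1=D4 v2=D5 downbeat m3
bar 2: v0=A3 v1=D5 v2=E5 downbeat P5
bar 3: v0=B3 v1=B4 v2=D5 downbeat m3
bar 4: v0=C4 v1=E4 v2=E5 downbeat M3
bar 5: v0=A3 v1=F4 v2=E5 downbeat P5
bar 6: v0=B3 v1=D4 v2=F5 downbeat TT
bar 7: v0=G3 v1=E4 v2=B4 downbeat M3
bar 8: v0=A3 v1=A4 v2=E5 downbeat P5
  -> R2 @ bar 1 tick 0 v(1, 2): A4/E5 P5 -> D4/D5 P8 similar
  -> R4 @ bar 2 tick 0 v(0, 1): A3/D5 P4 untreated
  -> R4 @ bar 6 tick 0 v(0, 2): B3/F5 TT untreated
  -> R7 @ bar 7 tick 0 v(2,): F5->B4 leap 6st
  -> R1 @ bar 8 tick 0 v(1, 2): E4/B4 P5 -> A4/E5 P5 similar
  -> R2 @ bar 8 tick 0 v(0, 1): G3/E4 M6 -> A3/A4 P8 similar
  -> R2 @ bar 8 tick 0 v(0, 2): G3/B4 M3 -> A3/E5 P5 similar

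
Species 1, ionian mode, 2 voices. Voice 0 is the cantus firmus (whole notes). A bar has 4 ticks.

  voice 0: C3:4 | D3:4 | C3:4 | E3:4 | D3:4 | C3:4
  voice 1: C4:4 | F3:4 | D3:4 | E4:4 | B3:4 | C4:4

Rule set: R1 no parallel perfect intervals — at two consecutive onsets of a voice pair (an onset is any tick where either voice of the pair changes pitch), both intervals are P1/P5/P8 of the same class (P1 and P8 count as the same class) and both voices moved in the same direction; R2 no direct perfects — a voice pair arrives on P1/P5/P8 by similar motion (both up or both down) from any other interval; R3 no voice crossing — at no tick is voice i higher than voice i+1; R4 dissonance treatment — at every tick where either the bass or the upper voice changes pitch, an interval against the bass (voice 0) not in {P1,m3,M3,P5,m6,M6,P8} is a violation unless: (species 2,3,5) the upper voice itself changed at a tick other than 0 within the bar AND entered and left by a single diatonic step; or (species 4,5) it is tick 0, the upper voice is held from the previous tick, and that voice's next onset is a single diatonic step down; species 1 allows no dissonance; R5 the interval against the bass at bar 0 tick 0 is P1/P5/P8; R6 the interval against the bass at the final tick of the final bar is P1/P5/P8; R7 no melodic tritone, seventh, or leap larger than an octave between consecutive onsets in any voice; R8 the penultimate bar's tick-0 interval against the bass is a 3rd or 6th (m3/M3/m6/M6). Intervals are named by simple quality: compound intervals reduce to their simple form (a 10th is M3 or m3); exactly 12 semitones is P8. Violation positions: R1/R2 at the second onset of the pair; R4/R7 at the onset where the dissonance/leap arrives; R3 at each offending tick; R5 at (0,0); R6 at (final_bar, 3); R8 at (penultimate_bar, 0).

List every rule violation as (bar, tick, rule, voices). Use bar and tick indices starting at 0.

(2, 0, R4, (0, 1))
(3, 0, R2, (0, 1))
(3, 0, R7, (1,))

bar 0: v0=C3 v1=C4 downbeat P8
bar 1: v0=D3 v1=F3 downbeat m3
bar 2: v0=C3 v1=D3 downbeat M2
bar 3: v0=E3 v1=E4 downbeat P8
bar 4: v0=D3 v1=B3 downbeat M6
bar 5: v0=C3 v1=C4 downbeat P8
  -> R4 @ bar 2 tick 0 v(0, 1): C3/D3 M2 untreated
  -> R2 @ bar 3 tick 0 v(0, 1): C3/D3 M2 -> E3/E4 P8 similar
  -> R7 @ bar 3 tick 0 v(1,): D3->E4 leap 14st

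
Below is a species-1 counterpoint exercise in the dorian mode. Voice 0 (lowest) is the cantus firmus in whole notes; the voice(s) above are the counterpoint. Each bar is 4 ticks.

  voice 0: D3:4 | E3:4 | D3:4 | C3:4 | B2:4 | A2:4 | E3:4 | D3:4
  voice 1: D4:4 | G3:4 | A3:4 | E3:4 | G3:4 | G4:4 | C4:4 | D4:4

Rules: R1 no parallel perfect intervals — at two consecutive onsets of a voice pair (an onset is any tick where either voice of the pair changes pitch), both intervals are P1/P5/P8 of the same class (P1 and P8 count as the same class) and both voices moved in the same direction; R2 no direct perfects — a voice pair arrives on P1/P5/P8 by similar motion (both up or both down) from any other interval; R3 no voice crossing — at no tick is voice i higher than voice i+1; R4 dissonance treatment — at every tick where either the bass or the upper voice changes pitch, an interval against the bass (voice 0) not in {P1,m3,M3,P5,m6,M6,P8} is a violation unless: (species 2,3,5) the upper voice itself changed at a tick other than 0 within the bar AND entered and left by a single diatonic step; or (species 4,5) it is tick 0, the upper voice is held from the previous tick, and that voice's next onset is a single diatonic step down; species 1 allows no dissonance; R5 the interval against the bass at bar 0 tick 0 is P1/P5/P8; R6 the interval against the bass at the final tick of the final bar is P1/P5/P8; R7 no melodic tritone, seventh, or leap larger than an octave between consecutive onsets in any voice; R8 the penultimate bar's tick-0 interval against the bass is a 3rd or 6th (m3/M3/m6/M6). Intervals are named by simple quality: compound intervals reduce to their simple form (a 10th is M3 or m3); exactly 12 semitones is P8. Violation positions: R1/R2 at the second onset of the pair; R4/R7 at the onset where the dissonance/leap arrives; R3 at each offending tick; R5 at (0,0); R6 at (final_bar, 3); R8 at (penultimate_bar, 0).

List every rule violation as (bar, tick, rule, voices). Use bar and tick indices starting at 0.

(5, 0, R4, (0, 1))

bar 0: v0=D3 v1=D4 downbeat P8
bar 1: v0=E3 v1=G3 downbeat m3
bar 2: v0=D3 v1=A3 downbeat P5
bar 3: v0=C3 v1=E3 downbeat M3
bar 4: v0=B2 v1=G3 downbeat m6
bar 5: v0=A2 v1=G4 downbeat m7
bar 6: v0=E3 v1=C4 downbeat m6
bar 7: v0=D3 v1=D4 downbeat P8
  -> R4 @ bar 5 tick 0 v(0, 1): A2/G4 m7 untreated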